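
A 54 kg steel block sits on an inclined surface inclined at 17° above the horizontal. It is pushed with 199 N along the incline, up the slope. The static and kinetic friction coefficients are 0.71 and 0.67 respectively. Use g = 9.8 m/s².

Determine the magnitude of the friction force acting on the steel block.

f ≈ 44.3 N (down the incline)

Perpendicular to the surface, N = m g cos θ = 54·9.8·cos 17° = 506.1 N.
For equilibrium along the incline the friction force must supply f = m g sin θ − P = 154.7 − 199 = -44.28 N (positive meaning up-slope).
Static friction can supply at most μ_s N = 359.3 N.
Since |-44.28| ≤ 359.3 N, the steel block remains in static equilibrium and friction takes exactly the required value.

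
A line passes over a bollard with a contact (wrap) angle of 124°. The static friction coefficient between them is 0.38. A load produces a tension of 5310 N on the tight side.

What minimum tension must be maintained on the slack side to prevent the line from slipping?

Capstan equation at impending slip: T_tight/T_slack = e^{μβ}.
β = 124° = 2.164 rad; e^{μβ} = e^{0.38×2.164} = 2.276.
T_slack = T_tight / e^{μβ} = 5310 / 2.276 = 2330 N.

T_min ≈ 2330 N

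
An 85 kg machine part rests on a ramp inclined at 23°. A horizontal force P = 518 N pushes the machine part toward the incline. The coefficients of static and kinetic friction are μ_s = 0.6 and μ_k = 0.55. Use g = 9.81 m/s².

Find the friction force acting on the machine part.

Normal direction: N = m g cos θ + P sin θ = 970 N.
Parallel to the incline: P cos θ − m g sin θ = 476.8 − 325.8 = 151 N; the friction needed to balance this is 151 N acting down the slope.
Maximum static friction: μ_s N = 0.6 × 970 = 582 N.
|f_req| = 151 ≤ 582 N → the machine part is in equilibrium; friction equals the required value.

f ≈ 151 N (down the incline)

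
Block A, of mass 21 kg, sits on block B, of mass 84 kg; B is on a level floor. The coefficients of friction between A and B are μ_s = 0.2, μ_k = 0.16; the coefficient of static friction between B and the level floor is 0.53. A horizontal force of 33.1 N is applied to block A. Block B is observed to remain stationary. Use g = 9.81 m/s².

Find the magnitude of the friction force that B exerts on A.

f ≈ 33.1 N

Between the blocks, N₁ = m_A g = 206 N.
Maximum static friction on A from B: μ_s N₁ = 0.2×206 = 41.2 N.
P = 33.1 N is within that limit, so A and B move together (both at rest); the A–B friction is simply f₁ = P = 33.1 N.
By Newton's third law B feels 33.1 N forward from A. With B stationary, the floor's static friction on B balances it: f₂ = 33.1 N (well within μ_s(m_A+m_B)g = 545.9 N).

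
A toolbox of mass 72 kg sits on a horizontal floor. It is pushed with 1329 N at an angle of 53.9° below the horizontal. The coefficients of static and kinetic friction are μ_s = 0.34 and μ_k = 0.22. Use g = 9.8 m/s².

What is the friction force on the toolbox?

The vertical component of P adds to the normal force: N = m g + P sin α = 705.6 + 1074 = 1779 N.
Horizontally, friction must balance P cos α = 783 N.
μ_s N = 0.34 × 1779 = 605 N.
The required friction exceeds μ_s N, so the toolbox moves and f = μ_k N = 391 N.

f ≈ 391 N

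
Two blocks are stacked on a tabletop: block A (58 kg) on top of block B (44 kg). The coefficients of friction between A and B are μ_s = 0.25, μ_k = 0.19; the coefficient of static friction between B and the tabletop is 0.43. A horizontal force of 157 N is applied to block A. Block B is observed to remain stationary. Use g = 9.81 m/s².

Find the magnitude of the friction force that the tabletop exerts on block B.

Between the blocks, N₁ = m_A g = 569 N.
Maximum static friction on A from B: μ_s N₁ = 0.25×569 = 142.2 N.
P = 157 N exceeds that limit, so A slips over B and the interface friction becomes kinetic: f₁ = μ_k N₁ = 0.19×569 = 108 N.
By Newton's third law B feels 108 N forward from A. With B stationary, the floor's static friction on B balances it: f₂ = 108 N (well within μ_s(m_A+m_B)g = 430.3 N).

f ≈ 108 N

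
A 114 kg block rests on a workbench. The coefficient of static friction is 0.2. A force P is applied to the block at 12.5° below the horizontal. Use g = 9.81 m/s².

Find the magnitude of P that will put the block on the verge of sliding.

P ≈ 240 N

N = m g + P sin α (the push presses the block into the workbench).
At impending slip, P cos α = μ_s N = μ_s (m g + P sin α).
Solving: P (cos α − μ_s sin α) = μ_s m g → P = 0.2×1120/(cos 12.5° − 0.2 sin 12.5°) = 224/0.933 = 240 N.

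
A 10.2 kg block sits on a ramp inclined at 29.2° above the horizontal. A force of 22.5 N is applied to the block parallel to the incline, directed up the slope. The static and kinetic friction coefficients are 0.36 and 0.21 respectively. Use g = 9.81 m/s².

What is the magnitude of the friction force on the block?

f ≈ 26.3 N (up the incline)

The normal reaction is N = m g cos θ = 87.35 N.
For equilibrium along the incline the friction force must supply f = m g sin θ − P = 48.82 − 22.5 = 26.32 N (positive meaning up-slope).
Static friction can supply at most μ_s N = 31.44 N.
Since |26.32| ≤ 31.44 N, static friction is sufficient; f equals the required value, not μ_s N.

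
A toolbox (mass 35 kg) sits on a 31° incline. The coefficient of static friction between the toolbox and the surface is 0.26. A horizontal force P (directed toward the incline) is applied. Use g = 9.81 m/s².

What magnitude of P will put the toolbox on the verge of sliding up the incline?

P ≈ 350 N

At impending motion up the slope, friction acts down-slope at its limit: f = μ_s N.
Perpendicular to the incline: N = m g cos θ + P sin θ.
Along the incline: P cos θ = m g sin θ + μ_s N = m g sin θ + μ_s (m g cos θ + P sin θ).
Solving, P (cos θ − μ_s sin θ) = m g (sin θ + μ_s cos θ), so P = 35×9.81×(sin 31° + 0.26 cos 31°)/(cos 31° − 0.26 sin 31°) = 343×0.7379/0.7233 = 350 N.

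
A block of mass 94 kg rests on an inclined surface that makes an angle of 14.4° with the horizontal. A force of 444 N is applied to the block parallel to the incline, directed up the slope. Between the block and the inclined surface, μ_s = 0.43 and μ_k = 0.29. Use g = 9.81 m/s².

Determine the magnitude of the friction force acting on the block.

f ≈ 215 N (down the incline)

Perpendicular to the surface, N = m g cos θ = 94·9.81·cos 14.4° = 893.2 N.
The friction needed for equilibrium is m g sin θ − P = 229.3 − 444 = -214.7 N, measured positive up-slope.
Maximum static friction available: μ_s N = 0.43 × 893.2 = 384.1 N.
Since |-214.7| ≤ 384.1 N, no slip — friction simply equals what equilibrium demands.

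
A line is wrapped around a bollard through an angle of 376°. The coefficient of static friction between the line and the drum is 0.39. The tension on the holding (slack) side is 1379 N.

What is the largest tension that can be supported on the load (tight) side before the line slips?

At impending slip the capstan equation gives T₂/T₁ = e^{μβ} with β in radians.
β = 376° × π/180 = 6.562 rad.
e^{μβ} = e^{0.39×6.562} = 12.93.
T₂ = T₁ · e^{μβ} = 1379 × 12.93 = 17800 N.

T_max ≈ 17800 N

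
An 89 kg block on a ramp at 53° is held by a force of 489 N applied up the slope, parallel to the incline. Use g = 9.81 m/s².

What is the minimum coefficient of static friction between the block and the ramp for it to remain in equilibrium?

N = m g cos θ = 525.4 N.
Friction must make up the shortfall along the incline: f = m g sin θ − P = 697.3 − 489 = 208.3 N.
At the threshold f = μ_s N, so μ_s,min = 208.3/525.4 = 0.396.

μ_s,min ≈ 0.396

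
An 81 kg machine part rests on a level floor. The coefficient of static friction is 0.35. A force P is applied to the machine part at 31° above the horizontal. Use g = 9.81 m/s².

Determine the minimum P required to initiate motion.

N = m g − P sin α (the pull lifts the machine part).
At impending slip, P cos α = μ_s N = μ_s (m g − P sin α).
Solving: P (cos α + μ_s sin α) = μ_s m g → P = 0.35×795/(cos 31° + 0.35 sin 31°) = 278/1.037 = 268 N.

P ≈ 268 N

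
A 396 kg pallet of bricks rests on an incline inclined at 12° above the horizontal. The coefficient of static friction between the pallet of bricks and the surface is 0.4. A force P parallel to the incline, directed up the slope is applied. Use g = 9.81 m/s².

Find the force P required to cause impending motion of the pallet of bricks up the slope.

P ≈ 2330 N

At impending motion up the slope, friction acts down-slope at its limit: f = μ_s N.
P is parallel to the surface, so N = m g cos θ = 3800 N.
Along the incline: P = m g sin θ + μ_s N = 808 + 0.4×3800 = 2330 N.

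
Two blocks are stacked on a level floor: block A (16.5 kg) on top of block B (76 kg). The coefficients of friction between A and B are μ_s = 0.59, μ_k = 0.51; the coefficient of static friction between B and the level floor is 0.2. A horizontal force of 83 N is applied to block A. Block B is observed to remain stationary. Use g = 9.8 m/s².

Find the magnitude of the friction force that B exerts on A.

f ≈ 83 N

Between the blocks, N₁ = m_A g = 161.7 N.
Maximum static friction on A from B: μ_s N₁ = 0.59×161.7 = 95.4 N.
Since P = 83 N ≤ 95.4 N, A does not slip on B; friction on A equals P = 83 N.
By Newton's third law B feels 83 N forward from A. With B stationary, the floor's static friction on B balances it: f₂ = 83 N (well within μ_s(m_A+m_B)g = 181.3 N).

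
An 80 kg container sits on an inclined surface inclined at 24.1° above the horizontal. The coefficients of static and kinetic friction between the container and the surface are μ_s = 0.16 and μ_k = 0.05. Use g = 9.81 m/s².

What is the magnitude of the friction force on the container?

f ≈ 35.8 N (up the incline)

Normal force: N = m g cos θ = 80 × 9.81 × cos 24.1° = 716.4 N.
Along the slope the weight component is m g sin θ = 320.5 N; friction must supply exactly this, acting up-slope.
Static friction can supply at most μ_s N = 114.6 N.
Since |320.5| > 114.6 N, static friction cannot hold it; the container slides down the incline and kinetic friction applies: f = μ_k N = 0.05 × 716.4 = 35.8 N.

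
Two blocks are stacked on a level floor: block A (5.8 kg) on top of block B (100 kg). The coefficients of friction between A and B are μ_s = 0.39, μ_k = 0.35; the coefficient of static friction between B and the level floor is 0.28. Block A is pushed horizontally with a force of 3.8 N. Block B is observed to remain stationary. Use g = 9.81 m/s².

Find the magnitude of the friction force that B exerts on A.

f ≈ 3.8 N

The normal force B exerts on A is simply A's weight, N₁ = 56.9 N.
Maximum static friction on A from B: μ_s N₁ = 0.39×56.9 = 22.19 N.
P = 3.8 N is within that limit, so A and B move together (both at rest); the A–B friction is simply f₁ = P = 3.8 N.
B experiences an equal 3.8 N forward from A (third law). B is in equilibrium, so the floor supplies f₂ = 3.8 N of static friction (limit μ_s(m_A+m_B)g = 290.6 N, not exceeded).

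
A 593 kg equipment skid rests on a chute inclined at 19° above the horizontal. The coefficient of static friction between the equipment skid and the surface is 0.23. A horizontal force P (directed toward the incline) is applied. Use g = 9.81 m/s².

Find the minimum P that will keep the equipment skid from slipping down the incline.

The equipment skid tends to slide down (tan θ > μ_s), so at the point of impending slip friction acts up-slope at its limit: f = μ_s N.
Perpendicular to the incline: N = m g cos θ + P sin θ.
Along the incline: P cos θ + μ_s N = m g sin θ, i.e. P cos θ + μ_s (m g cos θ + P sin θ) = m g sin θ.
Solving, P (cos θ + μ_s sin θ) = m g (sin θ − μ_s cos θ), so P = 5820×0.1081/1.02 = 616 N.

P_min ≈ 616 N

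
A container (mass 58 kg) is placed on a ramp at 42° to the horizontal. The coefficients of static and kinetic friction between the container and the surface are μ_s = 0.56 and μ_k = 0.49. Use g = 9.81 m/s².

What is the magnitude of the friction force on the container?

Normal force: N = m g cos θ = 58 × 9.81 × cos 42° = 422.8 N.
Along the slope the weight component is m g sin θ = 380.7 N; friction must supply exactly this, acting up-slope.
Static friction can supply at most μ_s N = 236.8 N.
|380.7| exceeds 236.8 N, so the container slips down-slope; friction is kinetic, f = μ_k N = 0.49×422.8 = 207 N.

f ≈ 207 N (up the incline)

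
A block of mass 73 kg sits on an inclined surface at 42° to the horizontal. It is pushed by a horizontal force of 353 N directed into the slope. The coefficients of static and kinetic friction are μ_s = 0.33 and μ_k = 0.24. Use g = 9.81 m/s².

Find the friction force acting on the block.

Resolve perpendicular to the incline: N = m g cos θ + P sin θ = 73×9.81×cos 42° + 353×sin 42° = 768.4 N.
Along the incline, the net driving force (taking up-slope positive) is P cos θ − m g sin θ = 262.3 − 479.2 = -216.9 N, so equilibrium requires friction f = 216.9 N (up-slope).
Maximum static friction: μ_s N = 0.33 × 768.4 = 253.6 N.
Since 216.9 N is within the 253.6 N limit, the block stays put and friction is exactly 217 N.

f ≈ 217 N (up the incline)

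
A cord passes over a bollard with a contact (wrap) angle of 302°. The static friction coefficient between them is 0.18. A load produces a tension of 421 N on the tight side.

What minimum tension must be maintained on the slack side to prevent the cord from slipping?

Capstan equation at impending slip: T_tight/T_slack = e^{μβ}.
β = 302° = 5.271 rad; e^{μβ} = e^{0.18×5.271} = 2.583.
T_slack = T_tight / e^{μβ} = 421 / 2.583 = 163 N.

T_min ≈ 163 N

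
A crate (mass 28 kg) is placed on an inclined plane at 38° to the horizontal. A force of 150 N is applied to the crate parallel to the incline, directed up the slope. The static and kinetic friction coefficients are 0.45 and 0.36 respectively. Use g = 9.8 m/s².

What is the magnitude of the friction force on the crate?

f ≈ 18.9 N (up the incline)

Perpendicular to the surface, N = m g cos θ = 28·9.8·cos 38° = 216.2 N.
The friction needed for equilibrium is m g sin θ − P = 168.9 − 150 = 18.94 N, measured positive up-slope.
Static friction can supply at most μ_s N = 97.3 N.
Since |18.94| ≤ 97.3 N, the crate remains in static equilibrium and friction takes exactly the required value.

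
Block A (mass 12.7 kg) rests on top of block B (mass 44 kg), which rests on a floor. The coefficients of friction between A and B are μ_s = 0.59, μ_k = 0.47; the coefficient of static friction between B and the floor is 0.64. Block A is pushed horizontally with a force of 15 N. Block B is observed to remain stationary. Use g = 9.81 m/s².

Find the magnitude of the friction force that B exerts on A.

f ≈ 15 N

Normal force at the A–B interface: N₁ = m_A g = 124.6 N.
So the A–B interface can sustain at most μ_s N₁ = 73.51 N of static friction.
P = 15 N is within that limit, so A and B move together (both at rest); the A–B friction is simply f₁ = P = 15 N.
By Newton's third law B feels 15 N forward from A. With B stationary, the floor's static friction on B balances it: f₂ = 15 N (well within μ_s(m_A+m_B)g = 356 N).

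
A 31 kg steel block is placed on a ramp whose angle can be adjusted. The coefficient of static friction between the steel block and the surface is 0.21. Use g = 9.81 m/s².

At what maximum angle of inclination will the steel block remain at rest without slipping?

At the slip threshold, m g sin θ = μ_s · m g cos θ, so tan θ = μ_s.
θ_max = arctan(0.21) = 11.9°.

θ_max ≈ 11.9°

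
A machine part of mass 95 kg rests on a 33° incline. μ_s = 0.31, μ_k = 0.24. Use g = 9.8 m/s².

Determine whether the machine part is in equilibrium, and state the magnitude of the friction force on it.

N = m g cos θ = 781 N.
Down-slope weight component: m g sin θ = 507 N.
μ_s N = 242 N.
507 > 242 N, so it slides; kinetic friction f = μ_k N = 0.24×781 = 187 N.

f ≈ 187 N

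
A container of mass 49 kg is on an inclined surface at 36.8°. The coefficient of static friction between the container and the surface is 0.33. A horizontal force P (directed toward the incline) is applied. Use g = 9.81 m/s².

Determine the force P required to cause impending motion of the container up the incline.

At impending motion up the slope, friction acts down-slope at its limit: f = μ_s N.
Perpendicular to the incline: N = m g cos θ + P sin θ.
Along the incline: P cos θ = m g sin θ + μ_s N = m g sin θ + μ_s (m g cos θ + P sin θ).
Solving, P (cos θ − μ_s sin θ) = m g (sin θ + μ_s cos θ), so P = 49×9.81×(sin 36.8° + 0.33 cos 36.8°)/(cos 36.8° − 0.33 sin 36.8°) = 481×0.8633/0.6031 = 688 N.

P ≈ 688 N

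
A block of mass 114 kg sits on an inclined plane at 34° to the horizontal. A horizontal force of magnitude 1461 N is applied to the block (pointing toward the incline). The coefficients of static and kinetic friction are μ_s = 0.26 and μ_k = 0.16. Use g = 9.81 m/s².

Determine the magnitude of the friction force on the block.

f ≈ 279 N (down the incline)

The horizontal push has a component P sin θ into the surface, so N = m g cos θ + P sin θ = 927.1 + 817 = 1744 N.
Parallel to the incline: P cos θ − m g sin θ = 1211 − 625.4 = 585.9 N; the friction needed to balance this is 585.9 N acting down the slope.
The limit of static friction is μ_s N = 453.5 N.
The required 585.9 N exceeds the static limit, so the block slides up-slope and f = μ_k N = 0.16×1744 = 279 N.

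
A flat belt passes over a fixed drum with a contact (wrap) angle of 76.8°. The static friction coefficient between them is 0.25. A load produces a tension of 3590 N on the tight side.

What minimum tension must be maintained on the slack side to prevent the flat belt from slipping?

Capstan equation at impending slip: T_tight/T_slack = e^{μβ}.
β = 76.8° = 1.34 rad; e^{μβ} = e^{0.25×1.34} = 1.398.
T_slack = T_tight / e^{μβ} = 3590 / 1.398 = 2570 N.

T_min ≈ 2570 N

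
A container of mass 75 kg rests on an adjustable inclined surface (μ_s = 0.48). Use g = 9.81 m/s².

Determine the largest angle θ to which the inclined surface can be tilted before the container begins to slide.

At the slip threshold, m g sin θ = μ_s · m g cos θ, so tan θ = μ_s.
θ_max = arctan(0.48) = 25.6°.

θ_max ≈ 25.6°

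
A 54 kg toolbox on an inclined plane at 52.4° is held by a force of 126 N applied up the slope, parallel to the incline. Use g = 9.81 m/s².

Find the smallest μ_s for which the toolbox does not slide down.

N = m g cos θ = 323.2 N.
Friction must make up the shortfall along the incline: f = m g sin θ − P = 419.7 − 126 = 293.7 N.
At the threshold f = μ_s N, so μ_s,min = 293.7/323.2 = 0.909.

μ_s,min ≈ 0.909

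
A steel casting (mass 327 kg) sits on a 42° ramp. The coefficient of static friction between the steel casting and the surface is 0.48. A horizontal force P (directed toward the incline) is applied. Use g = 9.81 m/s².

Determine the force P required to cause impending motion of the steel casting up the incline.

At impending motion up the slope, friction acts down-slope at its limit: f = μ_s N.
Perpendicular to the incline: N = m g cos θ + P sin θ.
Along the incline: P cos θ = m g sin θ + μ_s N = m g sin θ + μ_s (m g cos θ + P sin θ).
Solving, P (cos θ − μ_s sin θ) = m g (sin θ + μ_s cos θ), so P = 327×9.81×(sin 42° + 0.48 cos 42°)/(cos 42° − 0.48 sin 42°) = 3210×1.026/0.422 = 7800 N.

P ≈ 7800 N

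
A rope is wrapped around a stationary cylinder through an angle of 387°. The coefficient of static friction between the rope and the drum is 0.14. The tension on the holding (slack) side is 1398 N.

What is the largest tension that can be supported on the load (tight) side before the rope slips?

T_max ≈ 3600 N

At impending slip the capstan equation gives T₂/T₁ = e^{μβ} with β in radians.
β = 387° × π/180 = 6.754 rad.
e^{μβ} = e^{0.14×6.754} = 2.574.
T₂ = T₁ · e^{μβ} = 1398 × 2.574 = 3600 N.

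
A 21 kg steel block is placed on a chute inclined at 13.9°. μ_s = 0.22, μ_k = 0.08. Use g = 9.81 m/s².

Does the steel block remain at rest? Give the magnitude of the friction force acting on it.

N = m g cos θ = 200 N.
Down-slope weight component: m g sin θ = 49.5 N.
μ_s N = 44 N.
49.5 > 44 N, so it slides; kinetic friction f = μ_k N = 0.08×200 = 16 N.

f ≈ 16 N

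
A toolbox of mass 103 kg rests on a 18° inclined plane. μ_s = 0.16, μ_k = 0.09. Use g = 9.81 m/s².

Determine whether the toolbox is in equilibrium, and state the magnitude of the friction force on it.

f ≈ 86.5 N

N = m g cos θ = 961 N.
Down-slope weight component: m g sin θ = 312 N.
μ_s N = 154 N.
312 > 154 N, so it slides; kinetic friction f = μ_k N = 0.09×961 = 86.5 N.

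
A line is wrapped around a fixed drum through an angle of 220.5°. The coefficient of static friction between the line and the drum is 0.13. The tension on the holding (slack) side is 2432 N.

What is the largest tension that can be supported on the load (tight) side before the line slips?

T_max ≈ 4010 N

At impending slip the capstan equation gives T₂/T₁ = e^{μβ} with β in radians.
β = 220.5° × π/180 = 3.848 rad.
e^{μβ} = e^{0.13×3.848} = 1.649.
T₂ = T₁ · e^{μβ} = 2432 × 1.649 = 4010 N.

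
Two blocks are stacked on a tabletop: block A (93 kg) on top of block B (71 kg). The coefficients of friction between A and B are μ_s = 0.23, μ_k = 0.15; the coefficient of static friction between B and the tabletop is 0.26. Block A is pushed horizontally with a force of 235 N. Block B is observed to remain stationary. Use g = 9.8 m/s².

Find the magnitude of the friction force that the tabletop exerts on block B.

f ≈ 137 N

Normal force at the A–B interface: N₁ = m_A g = 911.4 N.
Maximum static friction on A from B: μ_s N₁ = 0.23×911.4 = 209.6 N.
Since P = 235 N > 209.6 N, A slides on B; the A–B friction is kinetic: f₁ = μ_k N₁ = 0.15×911.4 = 137 N.
B experiences an equal 137 N forward from A (third law). B is in equilibrium, so the floor supplies f₂ = 137 N of static friction (limit μ_s(m_A+m_B)g = 417.9 N, not exceeded).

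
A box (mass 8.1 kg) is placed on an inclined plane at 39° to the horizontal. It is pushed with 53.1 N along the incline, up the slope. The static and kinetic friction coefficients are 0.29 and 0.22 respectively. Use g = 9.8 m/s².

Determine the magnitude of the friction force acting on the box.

f ≈ 3.14 N (down the incline)

The normal reaction is N = m g cos θ = 61.69 N.
For equilibrium along the incline the friction force must supply f = m g sin θ − P = 49.96 − 53.1 = -3.145 N (positive meaning up-slope).
The static-friction ceiling is μ_s N = 0.29 × 61.69 = 17.89 N.
Since |-3.145| ≤ 17.89 N, no slip — friction simply equals what equilibrium demands.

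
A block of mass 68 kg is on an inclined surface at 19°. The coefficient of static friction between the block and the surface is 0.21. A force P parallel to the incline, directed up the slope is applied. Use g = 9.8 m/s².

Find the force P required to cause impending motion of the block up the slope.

At impending motion up the slope, friction acts down-slope at its limit: f = μ_s N.
P is parallel to the surface, so N = m g cos θ = 630 N.
Along the incline: P = m g sin θ + μ_s N = 217 + 0.21×630 = 349 N.

P ≈ 349 N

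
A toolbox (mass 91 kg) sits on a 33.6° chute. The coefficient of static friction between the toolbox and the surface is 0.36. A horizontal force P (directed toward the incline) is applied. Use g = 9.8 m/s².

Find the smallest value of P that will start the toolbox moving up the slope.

At impending motion up the slope, friction acts down-slope at its limit: f = μ_s N.
Perpendicular to the incline: N = m g cos θ + P sin θ.
Along the incline: P cos θ = m g sin θ + μ_s N = m g sin θ + μ_s (m g cos θ + P sin θ).
Solving, P (cos θ − μ_s sin θ) = m g (sin θ + μ_s cos θ), so P = 91×9.8×(sin 33.6° + 0.36 cos 33.6°)/(cos 33.6° − 0.36 sin 33.6°) = 892×0.8532/0.6337 = 1200 N.

P ≈ 1200 N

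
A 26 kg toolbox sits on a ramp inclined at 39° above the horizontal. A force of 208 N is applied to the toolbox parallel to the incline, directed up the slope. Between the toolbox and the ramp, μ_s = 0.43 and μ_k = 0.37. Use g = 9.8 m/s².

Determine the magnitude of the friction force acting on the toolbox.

Normal force: N = m g cos θ = 26 × 9.8 × cos 39° = 198 N.
For equilibrium along the incline the friction force must supply f = m g sin θ − P = 160.4 − 208 = -47.65 N (positive meaning up-slope).
The static-friction ceiling is μ_s N = 0.43 × 198 = 85.15 N.
Since |-47.65| ≤ 85.15 N, static friction is sufficient; f equals the required value, not μ_s N.

f ≈ 47.6 N (down the incline)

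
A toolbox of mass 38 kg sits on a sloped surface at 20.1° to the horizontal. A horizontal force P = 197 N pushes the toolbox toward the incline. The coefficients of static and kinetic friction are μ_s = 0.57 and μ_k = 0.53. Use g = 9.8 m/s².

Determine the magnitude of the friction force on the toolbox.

Normal direction: N = m g cos θ + P sin θ = 417.4 N.
Parallel to the incline: P cos θ − m g sin θ = 185 − 128 = 57.02 N; the friction needed to balance this is 57.02 N acting down the slope.
Maximum static friction: μ_s N = 0.57 × 417.4 = 237.9 N.
Since 57.02 N is within the 237.9 N limit, the toolbox stays put and friction is exactly 57 N.

f ≈ 57 N (down the incline)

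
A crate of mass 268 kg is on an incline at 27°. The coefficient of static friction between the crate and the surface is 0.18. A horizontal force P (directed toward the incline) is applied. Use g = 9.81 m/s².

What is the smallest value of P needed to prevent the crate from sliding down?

P_min ≈ 794 N

The crate tends to slide down (tan θ > μ_s), so at the point of impending slip friction acts up-slope at its limit: f = μ_s N.
Perpendicular to the incline: N = m g cos θ + P sin θ.
Along the incline: P cos θ + μ_s N = m g sin θ, i.e. P cos θ + μ_s (m g cos θ + P sin θ) = m g sin θ.
Solving, P (cos θ + μ_s sin θ) = m g (sin θ − μ_s cos θ), so P = 2630×0.2936/0.9727 = 794 N.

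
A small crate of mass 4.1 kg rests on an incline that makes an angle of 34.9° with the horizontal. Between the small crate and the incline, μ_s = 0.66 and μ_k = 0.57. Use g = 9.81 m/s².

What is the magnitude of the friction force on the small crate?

f ≈ 18.8 N (up the incline)

Normal force: N = m g cos θ = 4.1 × 9.81 × cos 34.9° = 32.99 N.
Along the slope the weight component is m g sin θ = 23.01 N; friction must supply exactly this, acting up-slope.
Static friction can supply at most μ_s N = 21.77 N.
Since |23.01| > 21.77 N, static friction cannot hold it; the small crate slides down the incline and kinetic friction applies: f = μ_k N = 0.57 × 32.99 = 18.8 N.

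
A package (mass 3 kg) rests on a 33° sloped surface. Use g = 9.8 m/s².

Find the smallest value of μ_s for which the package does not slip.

μ_s,min ≈ 0.649

At the slip threshold m g sin θ = μ_s m g cos θ, so μ_s,min = tan θ.
μ_s,min = tan 33° = 0.649.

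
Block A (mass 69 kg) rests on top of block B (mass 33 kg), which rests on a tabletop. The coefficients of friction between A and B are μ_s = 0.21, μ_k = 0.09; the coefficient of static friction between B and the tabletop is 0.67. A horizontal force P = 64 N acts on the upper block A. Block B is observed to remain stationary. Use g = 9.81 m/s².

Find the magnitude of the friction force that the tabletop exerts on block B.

f ≈ 64 N

Between the blocks, N₁ = m_A g = 676.9 N.
Maximum static friction on A from B: μ_s N₁ = 0.21×676.9 = 142.1 N.
P = 64 N is within that limit, so A and B move together (both at rest); the A–B friction is simply f₁ = P = 64 N.
By Newton's third law B feels 64 N forward from A. With B stationary, the floor's static friction on B balances it: f₂ = 64 N (well within μ_s(m_A+m_B)g = 670.4 N).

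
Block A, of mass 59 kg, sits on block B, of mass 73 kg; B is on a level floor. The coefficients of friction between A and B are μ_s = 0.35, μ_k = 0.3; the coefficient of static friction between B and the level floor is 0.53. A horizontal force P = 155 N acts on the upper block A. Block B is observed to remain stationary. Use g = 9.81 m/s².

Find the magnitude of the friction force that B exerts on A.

Between the blocks, N₁ = m_A g = 578.8 N.
So the A–B interface can sustain at most μ_s N₁ = 202.6 N of static friction.
Since P = 155 N ≤ 202.6 N, A does not slip on B; friction on A equals P = 155 N.
By Newton's third law B feels 155 N forward from A. With B stationary, the floor's static friction on B balances it: f₂ = 155 N (well within μ_s(m_A+m_B)g = 686.3 N).

f ≈ 155 N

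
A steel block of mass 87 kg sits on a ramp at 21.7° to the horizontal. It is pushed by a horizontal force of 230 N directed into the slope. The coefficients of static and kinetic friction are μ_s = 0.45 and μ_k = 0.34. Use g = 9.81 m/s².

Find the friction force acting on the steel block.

Normal direction: N = m g cos θ + P sin θ = 878 N.
Parallel to the incline: P cos θ − m g sin θ = 213.7 − 315.6 = -101.9 N; the friction needed to balance this is 101.9 N acting up the slope.
The limit of static friction is μ_s N = 395.1 N.
Since 101.9 N is within the 395.1 N limit, the steel block stays put and friction is exactly 102 N.

f ≈ 102 N (up the incline)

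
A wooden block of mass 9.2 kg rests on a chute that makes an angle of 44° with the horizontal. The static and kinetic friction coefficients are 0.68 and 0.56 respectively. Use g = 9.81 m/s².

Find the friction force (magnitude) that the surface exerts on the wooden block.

f ≈ 36.4 N (up the incline)

Normal force: N = m g cos θ = 9.2 × 9.81 × cos 44° = 64.92 N.
For equilibrium along the incline, friction must balance the weight component: f = m g sin θ = 62.69 N up the slope.
Maximum static friction available: μ_s N = 0.68 × 64.92 = 44.15 N.
|62.69| exceeds 44.15 N, so the wooden block slips down-slope; friction is kinetic, f = μ_k N = 0.56×64.92 = 36.4 N.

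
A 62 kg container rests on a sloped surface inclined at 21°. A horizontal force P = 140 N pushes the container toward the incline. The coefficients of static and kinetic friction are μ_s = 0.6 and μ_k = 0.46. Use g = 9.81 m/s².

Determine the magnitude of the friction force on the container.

f ≈ 87.3 N (up the incline)

The horizontal push has a component P sin θ into the surface, so N = m g cos θ + P sin θ = 567.8 + 50.17 = 618 N.
Parallel to the incline: P cos θ − m g sin θ = 130.7 − 218 = -87.27 N; the friction needed to balance this is 87.27 N acting up the slope.
Maximum static friction: μ_s N = 0.6 × 618 = 370.8 N.
|f_req| = 87.27 ≤ 370.8 N → the container is in equilibrium; friction equals the required value.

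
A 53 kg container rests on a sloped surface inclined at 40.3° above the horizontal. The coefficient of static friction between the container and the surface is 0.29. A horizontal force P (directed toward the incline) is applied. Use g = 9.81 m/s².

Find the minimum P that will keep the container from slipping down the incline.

The container tends to slide down (tan θ > μ_s), so at the point of impending slip friction acts up-slope at its limit: f = μ_s N.
Perpendicular to the incline: N = m g cos θ + P sin θ.
Along the incline: P cos θ + μ_s N = m g sin θ, i.e. P cos θ + μ_s (m g cos θ + P sin θ) = m g sin θ.
Solving, P (cos θ + μ_s sin θ) = m g (sin θ − μ_s cos θ), so P = 520×0.4256/0.9502 = 233 N.

P_min ≈ 233 N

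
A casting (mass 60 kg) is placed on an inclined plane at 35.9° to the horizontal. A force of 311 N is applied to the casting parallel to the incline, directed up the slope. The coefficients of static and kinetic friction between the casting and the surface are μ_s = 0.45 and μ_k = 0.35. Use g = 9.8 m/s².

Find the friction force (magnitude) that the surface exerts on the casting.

f ≈ 33.8 N (up the incline)

Perpendicular to the surface, N = m g cos θ = 60·9.8·cos 35.9° = 476.3 N.
For equilibrium along the incline the friction force must supply f = m g sin θ − P = 344.8 − 311 = 33.79 N (positive meaning up-slope).
Static friction can supply at most μ_s N = 214.3 N.
Since |33.79| ≤ 214.3 N, no slip — friction simply equals what equilibrium demands.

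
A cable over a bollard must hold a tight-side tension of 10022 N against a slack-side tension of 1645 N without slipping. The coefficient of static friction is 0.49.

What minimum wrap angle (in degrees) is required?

T₂/T₁ = e^{μβ} → β = ln(T₂/T₁)/μ.
β = ln(10022/1645)/0.49 = 1.807/0.49 = 3.688 rad.
In degrees: β = 3.688 × 180/π = 211°.

β_min ≈ 211°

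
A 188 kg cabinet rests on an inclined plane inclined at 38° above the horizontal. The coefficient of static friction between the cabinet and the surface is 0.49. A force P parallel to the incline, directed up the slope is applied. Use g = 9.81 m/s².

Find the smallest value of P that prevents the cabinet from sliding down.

The cabinet tends to slide down (tan θ > μ_s), so at the point of impending slip friction acts up-slope at its limit: f = μ_s N.
P is parallel to the surface, so N = m g cos θ = 1450 N.
Along the incline: P + μ_s N = m g sin θ, so P = 1140 − 0.49×1450 = 423 N.

P_min ≈ 423 N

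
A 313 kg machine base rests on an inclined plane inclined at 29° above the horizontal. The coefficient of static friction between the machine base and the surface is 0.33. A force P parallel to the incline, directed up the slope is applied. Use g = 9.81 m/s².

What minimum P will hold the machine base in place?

The machine base tends to slide down (tan θ > μ_s), so at the point of impending slip friction acts up-slope at its limit: f = μ_s N.
P is parallel to the surface, so N = m g cos θ = 2690 N.
Along the incline: P + μ_s N = m g sin θ, so P = 1490 − 0.33×2690 = 602 N.

P_min ≈ 602 N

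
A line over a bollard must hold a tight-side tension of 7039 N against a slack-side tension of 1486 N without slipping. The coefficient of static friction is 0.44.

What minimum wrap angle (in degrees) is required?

T₂/T₁ = e^{μβ} → β = ln(T₂/T₁)/μ.
β = ln(7039/1486)/0.44 = 1.555/0.44 = 3.535 rad.
In degrees: β = 3.535 × 180/π = 203°.

β_min ≈ 203°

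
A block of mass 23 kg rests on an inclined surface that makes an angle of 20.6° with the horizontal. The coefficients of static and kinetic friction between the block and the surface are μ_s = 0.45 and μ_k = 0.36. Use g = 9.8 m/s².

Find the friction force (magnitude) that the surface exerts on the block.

f ≈ 79.3 N (up the incline)

Perpendicular to the surface, N = m g cos θ = 23·9.8·cos 20.6° = 211 N.
Along the slope the weight component is m g sin θ = 79.31 N; friction must supply exactly this, acting up-slope.
Static friction can supply at most μ_s N = 94.94 N.
Since |79.31| ≤ 94.94 N, the block remains in static equilibrium and friction takes exactly the required value.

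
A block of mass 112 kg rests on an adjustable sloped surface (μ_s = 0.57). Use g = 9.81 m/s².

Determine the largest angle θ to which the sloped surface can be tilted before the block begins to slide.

θ_max ≈ 29.7°

At the slip threshold, m g sin θ = μ_s · m g cos θ, so tan θ = μ_s.
θ_max = arctan(0.57) = 29.7°.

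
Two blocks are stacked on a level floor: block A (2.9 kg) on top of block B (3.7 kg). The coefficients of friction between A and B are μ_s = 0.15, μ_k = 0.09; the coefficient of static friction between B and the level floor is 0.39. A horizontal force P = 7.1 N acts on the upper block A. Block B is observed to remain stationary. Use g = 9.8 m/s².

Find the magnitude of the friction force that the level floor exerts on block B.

Between the blocks, N₁ = m_A g = 28.42 N.
So the A–B interface can sustain at most μ_s N₁ = 4.263 N of static friction.
Since P = 7.1 N > 4.263 N, A slides on B; the A–B friction is kinetic: f₁ = μ_k N₁ = 0.09×28.42 = 2.56 N.
By Newton's third law B feels 2.56 N forward from A. With B stationary, the floor's static friction on B balances it: f₂ = 2.56 N (well within μ_s(m_A+m_B)g = 25.23 N).

f ≈ 2.56 N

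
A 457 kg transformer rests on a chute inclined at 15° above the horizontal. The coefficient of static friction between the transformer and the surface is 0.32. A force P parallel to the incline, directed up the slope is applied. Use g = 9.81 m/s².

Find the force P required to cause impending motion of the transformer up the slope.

P ≈ 2550 N

At impending motion up the slope, friction acts down-slope at its limit: f = μ_s N.
P is parallel to the surface, so N = m g cos θ = 4330 N.
Along the incline: P = m g sin θ + μ_s N = 1160 + 0.32×4330 = 2550 N.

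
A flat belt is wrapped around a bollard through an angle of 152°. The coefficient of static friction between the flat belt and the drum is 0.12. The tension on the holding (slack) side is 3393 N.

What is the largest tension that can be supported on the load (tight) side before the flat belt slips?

At impending slip the capstan equation gives T₂/T₁ = e^{μβ} with β in radians.
β = 152° × π/180 = 2.653 rad.
e^{μβ} = e^{0.12×2.653} = 1.375.
T₂ = T₁ · e^{μβ} = 3393 × 1.375 = 4660 N.

T_max ≈ 4660 N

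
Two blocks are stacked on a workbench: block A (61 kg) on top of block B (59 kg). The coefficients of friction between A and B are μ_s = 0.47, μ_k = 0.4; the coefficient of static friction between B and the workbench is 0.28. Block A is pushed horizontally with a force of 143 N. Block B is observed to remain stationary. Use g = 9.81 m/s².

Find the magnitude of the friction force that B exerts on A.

Between the blocks, N₁ = m_A g = 598.4 N.
Maximum static friction on A from B: μ_s N₁ = 0.47×598.4 = 281.3 N.
Since P = 143 N ≤ 281.3 N, A does not slip on B; friction on A equals P = 143 N.
By Newton's third law B feels 143 N forward from A. With B stationary, the floor's static friction on B balances it: f₂ = 143 N (well within μ_s(m_A+m_B)g = 329.6 N).

f ≈ 143 N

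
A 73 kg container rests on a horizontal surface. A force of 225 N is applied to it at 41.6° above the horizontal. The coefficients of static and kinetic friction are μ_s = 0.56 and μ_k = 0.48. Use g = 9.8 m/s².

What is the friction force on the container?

f ≈ 168 N

The vertical component of P reduces the normal force: N = m g − P sin α = 715.4 − 149.4 = 566 N.
For equilibrium, f = P cos α = 225×cos 41.6° = 168.3 N.
μ_s N = 0.56 × 566 = 317 N.
Since 168.3 N does not exceed the limit, the container stays at rest and f = 168 N.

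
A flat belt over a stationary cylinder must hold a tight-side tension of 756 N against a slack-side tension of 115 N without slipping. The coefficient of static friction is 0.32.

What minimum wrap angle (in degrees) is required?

T₂/T₁ = e^{μβ} → β = ln(T₂/T₁)/μ.
β = ln(756/115)/0.32 = 1.883/0.32 = 5.885 rad.
In degrees: β = 5.885 × 180/π = 337°.

β_min ≈ 337°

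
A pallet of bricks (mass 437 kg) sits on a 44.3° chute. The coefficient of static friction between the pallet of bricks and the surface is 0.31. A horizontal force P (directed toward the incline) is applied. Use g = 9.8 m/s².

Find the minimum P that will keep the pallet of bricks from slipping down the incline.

P_min ≈ 2190 N

The pallet of bricks tends to slide down (tan θ > μ_s), so at the point of impending slip friction acts up-slope at its limit: f = μ_s N.
Perpendicular to the incline: N = m g cos θ + P sin θ.
Along the incline: P cos θ + μ_s N = m g sin θ, i.e. P cos θ + μ_s (m g cos θ + P sin θ) = m g sin θ.
Solving, P (cos θ + μ_s sin θ) = m g (sin θ − μ_s cos θ), so P = 4280×0.4766/0.9322 = 2190 N.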